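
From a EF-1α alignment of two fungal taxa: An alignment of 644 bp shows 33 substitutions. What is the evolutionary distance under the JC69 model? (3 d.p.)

p = 33/644 ≈ 0.051242.
d = −(3/4) ln(1 − 4p/3) = −0.75 ln(1 − 0.068323) = −0.75 ln(0.931677)
  = −0.75 × (-0.070769) = 0.053077 substitutions/site.

0.053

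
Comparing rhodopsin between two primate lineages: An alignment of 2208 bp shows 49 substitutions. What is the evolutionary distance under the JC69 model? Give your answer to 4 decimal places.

0.0225

p = 49/2208 ≈ 0.022192.
d = −(3/4) ln(1 − 4p/3) = −0.75 ln(1 − 0.029589) = −0.75 ln(0.970411)
  = −0.75 × (-0.030036) = 0.022527 substitutions/site.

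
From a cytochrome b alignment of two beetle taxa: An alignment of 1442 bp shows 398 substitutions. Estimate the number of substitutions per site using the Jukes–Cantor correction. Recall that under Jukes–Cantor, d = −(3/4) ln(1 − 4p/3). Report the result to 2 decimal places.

p = 398/1442 ≈ 0.276006.
d = −(3/4) ln(1 − 4p/3) = −0.75 ln(1 − 0.368008) = −0.75 ln(0.631992)
  = −0.75 × (-0.458879) = 0.344159 substitutions/site.

0.34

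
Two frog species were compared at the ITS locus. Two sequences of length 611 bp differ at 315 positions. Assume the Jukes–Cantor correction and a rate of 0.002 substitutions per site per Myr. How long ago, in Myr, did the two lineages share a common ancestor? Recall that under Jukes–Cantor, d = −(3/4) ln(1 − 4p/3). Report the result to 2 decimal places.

218.03

p = 315/611 ≈ 0.515548.
d = −(3/4) ln(1 − 4p/3) = −0.75 ln(1 − 0.687397) = −0.75 ln(0.312603)
  = −0.75 × (-1.162821) = 0.872116 substitutions/site.
Under a molecular clock d = 2μt, so t = d/(2μ) = 0.872116 / (2 × 0.002) = 218.03 Myr.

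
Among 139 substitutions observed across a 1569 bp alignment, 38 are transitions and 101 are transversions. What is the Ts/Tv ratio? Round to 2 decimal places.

0.38

R = 38/101 = 0.376237… ≈ 0.38 (to 2 d.p.).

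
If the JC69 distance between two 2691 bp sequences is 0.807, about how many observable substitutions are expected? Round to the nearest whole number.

1330

Invert JC69: p = (3/4)(1 − e^(−4d/3)) = 0.75 × (1 − e^(-1.076)) = 0.75 × (1 − 0.340957) = 0.494282.
Expected differing sites = pL ≈ 0.494282 × 2691 = 1330.112862 ≈ 1330.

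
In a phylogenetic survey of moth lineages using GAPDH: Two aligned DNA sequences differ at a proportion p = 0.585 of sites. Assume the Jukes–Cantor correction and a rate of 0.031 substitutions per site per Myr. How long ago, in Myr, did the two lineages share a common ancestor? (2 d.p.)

d = −(3/4) ln(1 − 4p/3) = −0.75 ln(1 − 0.78) = −0.75 ln(0.22)
  = −0.75 × (-1.514128) = 1.135596 substitutions/site.
Under a molecular clock d = 2μt, so t = d/(2μ) = 1.135596 / (2 × 0.031) = 18.32 Myr.

18.32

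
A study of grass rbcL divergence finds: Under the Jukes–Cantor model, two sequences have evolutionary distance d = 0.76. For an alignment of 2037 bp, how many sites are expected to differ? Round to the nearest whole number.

Invert JC69: p = (3/4)(1 − e^(−4d/3)) = 0.75 × (1 − e^(-1.013333)) = 0.75 × (1 − 0.363007) = 0.477745.
Expected differing sites = pL ≈ 0.477745 × 2037 = 973.166565 ≈ 973.

973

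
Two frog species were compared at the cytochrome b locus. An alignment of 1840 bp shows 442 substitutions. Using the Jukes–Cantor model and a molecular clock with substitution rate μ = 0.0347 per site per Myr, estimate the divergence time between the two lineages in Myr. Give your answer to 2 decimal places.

p = 442/1840 ≈ 0.240217.
d = −(3/4) ln(1 − 4p/3) = −0.75 ln(1 − 0.320289) = −0.75 ln(0.679711)
  = −0.75 × (-0.386088) = 0.289566 substitutions/site.
Under a molecular clock d = 2μt, so t = d/(2μ) = 0.289566 / (2 × 0.0347) = 4.17 Myr.

4.17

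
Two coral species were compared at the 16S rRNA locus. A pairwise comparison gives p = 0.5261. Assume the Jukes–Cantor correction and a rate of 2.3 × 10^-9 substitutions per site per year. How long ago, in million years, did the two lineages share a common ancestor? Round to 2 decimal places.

d = −(3/4) ln(1 − 4p/3) = −0.75 ln(1 − 0.701467) = −0.75 ln(0.298533)
  = −0.75 × (-1.208875) = 0.906656 substitutions/site.
Under a molecular clock d = 2μt, so t = d/(2μ) = 0.906656 / (2 × 2.3 × 10^-9) = 197.10 million years.

197.10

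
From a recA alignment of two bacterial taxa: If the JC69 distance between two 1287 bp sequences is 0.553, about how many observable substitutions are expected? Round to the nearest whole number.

503

Invert JC69: p = (3/4)(1 − e^(−4d/3)) = 0.75 × (1 − e^(-0.737333)) = 0.75 × (1 − 0.478388) = 0.391209.
Expected differing sites = pL ≈ 0.391209 × 1287 = 503.485983 ≈ 503.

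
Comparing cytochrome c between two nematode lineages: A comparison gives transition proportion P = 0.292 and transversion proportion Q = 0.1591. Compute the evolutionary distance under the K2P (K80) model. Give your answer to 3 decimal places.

0.775

Under the Kimura two-parameter model, d = −½ ln(1 − 2P − Q) − ¼ ln(1 − 2Q).
1 − 2P − Q = 0.2569, giving −½ ln(0.2569) = 0.679534.
1 − 2Q = 0.6818, giving −¼ ln(0.6818) = 0.095755.
d = 0.679534 + 0.095755 = 0.775289.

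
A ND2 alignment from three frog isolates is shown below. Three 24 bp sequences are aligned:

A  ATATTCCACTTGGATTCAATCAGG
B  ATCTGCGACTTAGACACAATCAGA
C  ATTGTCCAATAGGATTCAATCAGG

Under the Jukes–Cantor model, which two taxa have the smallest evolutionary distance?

A and C

A–B: 7/24 differ, p = 0.292, d = 0.369.
A–C: 4/24 differ, p = 0.167, d = 0.188.
B–C: 10/24 differ, p = 0.417, d = 0.608.
The smallest distance is between A and C.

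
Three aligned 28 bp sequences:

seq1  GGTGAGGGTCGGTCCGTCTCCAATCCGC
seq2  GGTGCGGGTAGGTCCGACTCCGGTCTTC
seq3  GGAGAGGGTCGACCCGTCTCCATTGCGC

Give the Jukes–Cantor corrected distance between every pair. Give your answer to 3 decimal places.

d(seq1,seq2) = 0.304, d(seq1,seq3) = 0.204, d(seq2,seq3) = 0.556

seq1–seq2: 7/28 sites differ → p = 0.25, d = −0.75 ln(1 − 0.333333) = 0.304098 ≈ 0.304.
seq1–seq3: 5/28 sites differ → p ≈ 0.178571, d = −0.75 ln(1 − 0.238095) = 0.203950 ≈ 0.204.
seq2–seq3: 11/28 sites differ → p ≈ 0.392857, d = −0.75 ln(1 − 0.523809) = 0.556452 ≈ 0.556.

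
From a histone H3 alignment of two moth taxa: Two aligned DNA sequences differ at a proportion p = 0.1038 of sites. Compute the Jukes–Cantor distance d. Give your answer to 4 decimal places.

0.1117

d = −(3/4) ln(1 − 4p/3) = −0.75 ln(1 − 0.1384) = −0.75 ln(0.8616)
  = −0.75 × (-0.148964) = 0.111723 substitutions/site.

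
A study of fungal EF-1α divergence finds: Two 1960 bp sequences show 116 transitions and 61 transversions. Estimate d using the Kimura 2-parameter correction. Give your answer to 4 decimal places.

P = 116/1960 ≈ 0.059184 and Q = 61/1960 ≈ 0.031122.
Under the Kimura two-parameter model, d = −½ ln(1 − 2P − Q) − ¼ ln(1 − 2Q).
1 − 2P − Q = 0.85051, giving −½ ln(0.85051) = 0.080960.
1 − 2Q = 0.937756, giving −¼ ln(0.937756) = 0.016066.
d = 0.080960 + 0.016066 = 0.097026.

0.0970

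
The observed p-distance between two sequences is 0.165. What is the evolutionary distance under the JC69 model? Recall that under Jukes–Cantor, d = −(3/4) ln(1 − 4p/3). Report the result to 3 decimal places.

d = −(3/4) ln(1 − 4p/3) = −0.75 ln(1 − 0.22) = −0.75 ln(0.78)
  = −0.75 × (-0.248461) = 0.186346 substitutions/site.

0.186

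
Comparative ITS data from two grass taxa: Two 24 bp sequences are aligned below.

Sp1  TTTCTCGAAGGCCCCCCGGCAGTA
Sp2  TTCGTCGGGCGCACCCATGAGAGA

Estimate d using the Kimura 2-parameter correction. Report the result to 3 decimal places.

0.835

Of 24 sites, 5 differences are transitions and 7 are transversions, so P = 5/24 ≈ 0.208333 and Q = 7/24 ≈ 0.291667.
Under the Kimura two-parameter model, d = −½ ln(1 − 2P − Q) − ¼ ln(1 − 2Q).
1 − 2P − Q = 0.291667, giving −½ ln(0.291667) = 0.616071.
1 − 2Q = 0.416666, giving −¼ ln(0.416666) = 0.218868.
d = 0.616071 + 0.218868 = 0.834939.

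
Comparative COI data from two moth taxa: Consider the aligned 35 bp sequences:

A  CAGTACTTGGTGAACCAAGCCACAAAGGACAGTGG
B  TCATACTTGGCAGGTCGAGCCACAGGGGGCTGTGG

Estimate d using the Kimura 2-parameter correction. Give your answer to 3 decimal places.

Of 35 sites, 11 differences are transitions and 2 are transversions, so P = 11/35 ≈ 0.314286 and Q = 2/35 ≈ 0.057143.
Under the Kimura two-parameter model, d = −½ ln(1 − 2P − Q) − ¼ ln(1 − 2Q).
1 − 2P − Q = 0.314285, giving −½ ln(0.314285) = 0.578728.
1 − 2Q = 0.885714, giving −¼ ln(0.885714) = 0.030340.
d = 0.578728 + 0.030340 = 0.609068.

0.609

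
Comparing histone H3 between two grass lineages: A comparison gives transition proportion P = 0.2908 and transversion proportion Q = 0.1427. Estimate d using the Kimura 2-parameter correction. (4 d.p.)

0.7282

Under the Kimura two-parameter model, d = −½ ln(1 − 2P − Q) − ¼ ln(1 − 2Q).
1 − 2P − Q = 0.2757, giving −½ ln(0.2757) = 0.644221.
1 − 2Q = 0.7146, giving −¼ ln(0.7146) = 0.084008.
d = 0.644221 + 0.084008 = 0.728229.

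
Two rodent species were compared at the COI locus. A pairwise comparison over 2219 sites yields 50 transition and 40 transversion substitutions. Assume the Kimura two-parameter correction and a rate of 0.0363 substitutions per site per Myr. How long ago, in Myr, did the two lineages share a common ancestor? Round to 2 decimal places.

P = 50/2219 ≈ 0.022533 and Q = 40/2219 ≈ 0.018026.
Under the Kimura two-parameter model, d = −½ ln(1 − 2P − Q) − ¼ ln(1 − 2Q).
1 − 2P − Q = 0.936908, giving −½ ln(0.936908) = 0.032585.
1 − 2Q = 0.963948, giving −¼ ln(0.963948) = 0.009179.
d = 0.032585 + 0.009179 = 0.041764.
Under a molecular clock d = 2μt, so t = d/(2μ) = 0.041764 / (2 × 0.0363) = 0.58 Myr.

0.58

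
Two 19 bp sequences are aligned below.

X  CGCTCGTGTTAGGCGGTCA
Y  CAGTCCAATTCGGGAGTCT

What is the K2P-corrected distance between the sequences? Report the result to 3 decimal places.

0.749

Of 19 sites, 3 differences are transitions and 6 are transversions, so P = 3/19 ≈ 0.157895 and Q = 6/19 ≈ 0.315789.
Under the Kimura two-parameter model, d = −½ ln(1 − 2P − Q) − ¼ ln(1 − 2Q).
1 − 2P − Q = 0.368421, giving −½ ln(0.368421) = 0.499264.
1 − 2Q = 0.368422, giving −¼ ln(0.368422) = 0.249632.
d = 0.499264 + 0.249632 = 0.748896.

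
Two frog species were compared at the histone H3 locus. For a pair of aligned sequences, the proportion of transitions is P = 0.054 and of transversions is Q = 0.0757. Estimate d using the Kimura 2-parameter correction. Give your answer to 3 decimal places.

Under the Kimura two-parameter model, d = −½ ln(1 − 2P − Q) − ¼ ln(1 − 2Q).
1 − 2P − Q = 0.8163, giving −½ ln(0.8163) = 0.101487.
1 − 2Q = 0.8486, giving −¼ ln(0.8486) = 0.041042.
d = 0.101487 + 0.041042 = 0.142529.

0.143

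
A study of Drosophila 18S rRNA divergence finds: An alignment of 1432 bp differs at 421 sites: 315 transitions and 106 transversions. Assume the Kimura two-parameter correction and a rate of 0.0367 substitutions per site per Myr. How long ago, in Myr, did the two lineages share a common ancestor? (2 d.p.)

P = 315/1432 ≈ 0.219972 and Q = 106/1432 ≈ 0.074022.
Under the Kimura two-parameter model, d = −½ ln(1 − 2P − Q) − ¼ ln(1 − 2Q).
1 − 2P − Q = 0.486034, giving −½ ln(0.486034) = 0.360738.
1 − 2Q = 0.851956, giving −¼ ln(0.851956) = 0.040055.
d = 0.360738 + 0.040055 = 0.400793.
Under a molecular clock d = 2μt, so t = d/(2μ) = 0.400793 / (2 × 0.0367) = 5.46 Myr.

5.46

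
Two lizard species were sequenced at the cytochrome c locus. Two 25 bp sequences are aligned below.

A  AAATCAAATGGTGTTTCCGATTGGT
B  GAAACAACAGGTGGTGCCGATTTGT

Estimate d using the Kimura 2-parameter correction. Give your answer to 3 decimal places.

Of 25 sites, 1 differences are transitions and 6 are transversions, so P = 1/25 = 0.04 and Q = 6/25 = 0.24.
Under the Kimura two-parameter model, d = −½ ln(1 − 2P − Q) − ¼ ln(1 − 2Q).
1 − 2P − Q = 0.68, giving −½ ln(0.68) = 0.192831.
1 − 2Q = 0.52, giving −¼ ln(0.52) = 0.163482.
d = 0.192831 + 0.163482 = 0.356313.

0.356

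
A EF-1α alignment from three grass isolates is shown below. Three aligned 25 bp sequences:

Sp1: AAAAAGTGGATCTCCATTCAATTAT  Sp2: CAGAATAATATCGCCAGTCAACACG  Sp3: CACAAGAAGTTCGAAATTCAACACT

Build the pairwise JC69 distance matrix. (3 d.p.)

d(Sp1,Sp2) = 0.766, d(Sp1,Sp3) = 0.663, d(Sp2,Sp3) = 0.417

Sp1–Sp2: 12/25 sites differ → p = 0.48, d = −0.75 ln(1 − 0.64) = 0.766238 ≈ 0.766.
Sp1–Sp3: 11/25 sites differ → p = 0.44, d = −0.75 ln(1 − 0.586667) = 0.662626 ≈ 0.663.
Sp2–Sp3: 8/25 sites differ → p = 0.32, d = −0.75 ln(1 − 0.426667) = 0.417216 ≈ 0.417.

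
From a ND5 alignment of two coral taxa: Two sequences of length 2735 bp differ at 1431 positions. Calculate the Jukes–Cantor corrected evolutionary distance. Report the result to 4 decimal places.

p = 1431/2735 ≈ 0.523218.
d = −(3/4) ln(1 − 4p/3) = −0.75 ln(1 − 0.697624) = −0.75 ln(0.302376)
  = −0.75 × (-1.196084) = 0.897063 substitutions/site.

0.8971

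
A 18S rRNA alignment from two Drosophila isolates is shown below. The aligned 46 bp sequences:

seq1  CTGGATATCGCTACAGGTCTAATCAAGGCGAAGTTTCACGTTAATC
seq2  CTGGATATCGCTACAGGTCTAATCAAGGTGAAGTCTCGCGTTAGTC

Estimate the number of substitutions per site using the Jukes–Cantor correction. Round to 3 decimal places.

The sequences differ at 4 of 46 sites (29, 35, 38, 44), so p = 4/46 ≈ 0.086957.
d = −(3/4) ln(1 − 4p/3) = −0.75 ln(1 − 0.115943) = −0.75 ln(0.884057)
  = −0.75 × (-0.123234) = 0.092426 substitutions/site.

0.092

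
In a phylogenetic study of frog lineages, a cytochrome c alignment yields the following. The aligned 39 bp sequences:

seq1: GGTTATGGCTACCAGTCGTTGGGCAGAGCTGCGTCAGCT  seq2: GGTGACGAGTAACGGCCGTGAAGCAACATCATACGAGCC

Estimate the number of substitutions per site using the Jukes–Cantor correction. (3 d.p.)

The sequences differ at 21 of 39 sites, so p = 21/39 ≈ 0.538462.
d = −(3/4) ln(1 − 4p/3) = −0.75 ln(1 − 0.717949) = −0.75 ln(0.282051)
  = −0.75 × (-1.265667) = 0.949250 substitutions/site.

0.949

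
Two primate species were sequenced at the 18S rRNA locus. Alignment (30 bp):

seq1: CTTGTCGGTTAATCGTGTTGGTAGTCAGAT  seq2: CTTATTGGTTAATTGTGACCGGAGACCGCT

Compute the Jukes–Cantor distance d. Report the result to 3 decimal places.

0.441

The sequences differ at 10 of 30 sites (4, 6, 14, 18, 19, 20, 22, 25, 27, 29), so p = 10/30 ≈ 0.333333.
d = −(3/4) ln(1 − 4p/3) = −0.75 ln(1 − 0.444444) = −0.75 ln(0.555556)
  = −0.75 × (-0.587786) = 0.440840 substitutions/site.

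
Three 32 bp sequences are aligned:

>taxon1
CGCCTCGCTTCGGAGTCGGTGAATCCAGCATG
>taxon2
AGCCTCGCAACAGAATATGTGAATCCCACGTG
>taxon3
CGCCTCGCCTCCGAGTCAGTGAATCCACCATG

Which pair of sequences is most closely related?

taxon1 and taxon3

taxon1–taxon2: 10/32 differ, p = 0.313, d = 0.404.
taxon1–taxon3: 4/32 differ, p = 0.125, d = 0.137.
taxon2–taxon3: 10/32 differ, p = 0.313, d = 0.404.
The smallest distance is between taxon1 and taxon3.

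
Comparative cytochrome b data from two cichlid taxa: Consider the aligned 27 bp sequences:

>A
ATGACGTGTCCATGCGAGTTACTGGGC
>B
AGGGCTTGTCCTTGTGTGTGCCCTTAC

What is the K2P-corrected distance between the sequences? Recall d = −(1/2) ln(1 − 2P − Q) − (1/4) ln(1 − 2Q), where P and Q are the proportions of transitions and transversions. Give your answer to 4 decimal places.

Of 27 sites, 4 differences are transitions and 8 are transversions, so P = 4/27 ≈ 0.148148 and Q = 8/27 ≈ 0.296296.
Under the Kimura two-parameter model, d = −½ ln(1 − 2P − Q) − ¼ ln(1 − 2Q).
1 − 2P − Q = 0.407408, giving −½ ln(0.407408) = 0.448970.
1 − 2Q = 0.407408, giving −¼ ln(0.407408) = 0.224485.
d = 0.448970 + 0.224485 = 0.673455.

0.6735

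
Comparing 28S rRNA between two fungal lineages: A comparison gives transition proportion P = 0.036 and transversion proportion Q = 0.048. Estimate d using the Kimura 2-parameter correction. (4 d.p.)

Under the Kimura two-parameter model, d = −½ ln(1 − 2P − Q) − ¼ ln(1 − 2Q).
1 − 2P − Q = 0.88, giving −½ ln(0.88) = 0.063917.
1 − 2Q = 0.904, giving −¼ ln(0.904) = 0.025231.
d = 0.063917 + 0.025231 = 0.089148.

0.0891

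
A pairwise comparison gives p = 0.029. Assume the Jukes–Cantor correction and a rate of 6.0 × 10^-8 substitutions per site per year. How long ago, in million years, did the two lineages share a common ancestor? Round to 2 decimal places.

d = −(3/4) ln(1 − 4p/3) = −0.75 ln(1 − 0.038667) = −0.75 ln(0.961333)
  = −0.75 × (-0.039434) = 0.029576 substitutions/site.
Under a molecular clock d = 2μt, so t = d/(2μ) = 0.029576 / (2 × 6.0 × 10^-8) = 0.25 million years.

0.25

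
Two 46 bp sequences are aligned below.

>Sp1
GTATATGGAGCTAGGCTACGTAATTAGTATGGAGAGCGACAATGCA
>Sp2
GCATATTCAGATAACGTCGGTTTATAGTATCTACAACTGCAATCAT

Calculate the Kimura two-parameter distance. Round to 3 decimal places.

0.728

Of 46 sites, 4 differences are transitions and 17 are transversions, so P = 4/46 ≈ 0.086957 and Q = 17/46 ≈ 0.369565.
Under the Kimura two-parameter model, d = −½ ln(1 − 2P − Q) − ¼ ln(1 − 2Q).
1 − 2P − Q = 0.456521, giving −½ ln(0.456521) = 0.392060.
1 − 2Q = 0.26087, giving −¼ ln(0.26087) = 0.335933.
d = 0.392060 + 0.335933 = 0.727993.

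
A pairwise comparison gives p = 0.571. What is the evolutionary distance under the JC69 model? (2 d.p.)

d = −(3/4) ln(1 − 4p/3) = −0.75 ln(1 − 0.761333) = −0.75 ln(0.238667)
  = −0.75 × (-1.432686) = 1.074515 substitutions/site.

1.07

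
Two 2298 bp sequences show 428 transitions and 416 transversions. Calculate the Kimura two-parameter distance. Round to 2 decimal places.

0.52

P = 428/2298 ≈ 0.186249 and Q = 416/2298 ≈ 0.181027.
Under the Kimura two-parameter model, d = −½ ln(1 − 2P − Q) − ¼ ln(1 − 2Q).
1 − 2P − Q = 0.446475, giving −½ ln(0.446475) = 0.403186.
1 − 2Q = 0.637946, giving −¼ ln(0.637946) = 0.112375.
d = 0.403186 + 0.112375 = 0.515561.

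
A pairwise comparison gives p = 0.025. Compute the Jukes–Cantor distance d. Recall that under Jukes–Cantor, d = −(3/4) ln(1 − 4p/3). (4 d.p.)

d = −(3/4) ln(1 − 4p/3) = −0.75 ln(1 − 0.033333) = −0.75 ln(0.966667)
  = −0.75 × (-0.033901) = 0.025426 substitutions/site.

0.0254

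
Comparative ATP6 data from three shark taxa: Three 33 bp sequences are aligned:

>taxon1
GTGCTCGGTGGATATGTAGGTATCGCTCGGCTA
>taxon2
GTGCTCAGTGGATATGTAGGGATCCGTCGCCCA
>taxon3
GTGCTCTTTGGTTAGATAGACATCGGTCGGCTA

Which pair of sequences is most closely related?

taxon1–taxon2: 6/33 differ, p = 0.182, d = 0.208.
taxon1–taxon3: 8/33 differ, p = 0.242, d = 0.293.
taxon2–taxon3: 10/33 differ, p = 0.303, d = 0.388.
The smallest distance is between taxon1 and taxon2.

taxon1 and taxon2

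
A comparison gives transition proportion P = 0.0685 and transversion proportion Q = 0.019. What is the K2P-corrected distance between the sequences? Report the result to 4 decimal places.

0.0945

Under the Kimura two-parameter model, d = −½ ln(1 − 2P − Q) − ¼ ln(1 − 2Q).
1 − 2P − Q = 0.844, giving −½ ln(0.844) = 0.084801.
1 − 2Q = 0.962, giving −¼ ln(0.962) = 0.009685.
d = 0.084801 + 0.009685 = 0.094486.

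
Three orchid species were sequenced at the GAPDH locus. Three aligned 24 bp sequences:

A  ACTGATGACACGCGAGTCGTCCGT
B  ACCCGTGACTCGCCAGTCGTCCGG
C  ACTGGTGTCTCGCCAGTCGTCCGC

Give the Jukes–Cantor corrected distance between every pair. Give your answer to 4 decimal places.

A–B: 6/24 sites differ → p = 0.25, d = −0.75 ln(1 − 0.333333) = 0.304098 ≈ 0.3041.
A–C: 5/24 sites differ → p ≈ 0.208333, d = −0.75 ln(1 − 0.277777) = 0.244066 ≈ 0.2441.
B–C: 4/24 sites differ → p ≈ 0.166667, d = −0.75 ln(1 − 0.222223) = 0.188487 ≈ 0.1885.

d(A,B) = 0.3041, d(A,C) = 0.2441, d(B,C) = 0.1885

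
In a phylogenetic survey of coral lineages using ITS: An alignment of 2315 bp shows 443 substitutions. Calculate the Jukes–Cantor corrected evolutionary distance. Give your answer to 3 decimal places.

p = 443/2315 ≈ 0.191361.
d = −(3/4) ln(1 − 4p/3) = −0.75 ln(1 − 0.255148) = −0.75 ln(0.744852)
  = −0.75 × (-0.294570) = 0.220928 substitutions/site.

0.221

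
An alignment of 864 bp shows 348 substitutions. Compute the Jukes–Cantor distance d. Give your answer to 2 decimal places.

p = 348/864 ≈ 0.402778.
d = −(3/4) ln(1 − 4p/3) = −0.75 ln(1 − 0.537037) = −0.75 ln(0.462963)
  = −0.75 × (-0.770108) = 0.577581 substitutions/site.

0.58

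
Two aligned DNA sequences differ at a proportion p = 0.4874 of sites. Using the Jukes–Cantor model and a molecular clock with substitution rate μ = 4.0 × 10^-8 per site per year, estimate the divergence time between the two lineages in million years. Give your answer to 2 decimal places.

d = −(3/4) ln(1 − 4p/3) = −0.75 ln(1 − 0.649867) = −0.75 ln(0.350133)
  = −0.75 × (-1.049442) = 0.787082 substitutions/site.
Under a molecular clock d = 2μt, so t = d/(2μ) = 0.787082 / (2 × 4.0 × 10^-8) = 9.84 million years.

9.84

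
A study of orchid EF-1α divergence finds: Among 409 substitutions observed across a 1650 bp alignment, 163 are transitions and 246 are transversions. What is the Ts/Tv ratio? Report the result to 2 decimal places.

0.66

R = 163/246 = 0.662601… ≈ 0.66 (to 2 d.p.).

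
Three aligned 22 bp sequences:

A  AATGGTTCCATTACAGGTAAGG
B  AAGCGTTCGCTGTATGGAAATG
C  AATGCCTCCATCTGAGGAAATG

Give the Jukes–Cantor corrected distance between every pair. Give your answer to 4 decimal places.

d(A,B) = 0.6987, d(A,C) = 0.4141, d(B,C) = 0.5913

A–B: 10/22 sites differ → p ≈ 0.454545, d = −0.75 ln(1 − 0.60606) = 0.698667 ≈ 0.6987.
A–C: 7/22 sites differ → p ≈ 0.318182, d = −0.75 ln(1 − 0.424243) = 0.414052 ≈ 0.4141.
B–C: 9/22 sites differ → p ≈ 0.409091, d = −0.75 ln(1 − 0.545455) = 0.591344 ≈ 0.5913.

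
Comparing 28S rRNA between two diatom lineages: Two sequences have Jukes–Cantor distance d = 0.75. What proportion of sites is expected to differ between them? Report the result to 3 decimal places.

0.474

p = (3/4)(1 − e^(−4d/3)) = 0.75 × (1 − e^(-1)) = 0.75 × (1 − 0.367879) = 0.474091.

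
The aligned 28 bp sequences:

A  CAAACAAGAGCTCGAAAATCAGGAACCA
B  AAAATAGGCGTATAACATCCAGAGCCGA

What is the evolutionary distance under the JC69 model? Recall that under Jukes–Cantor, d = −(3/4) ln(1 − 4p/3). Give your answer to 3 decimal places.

0.940

The sequences differ at 15 of 28 sites, so p = 15/28 ≈ 0.535714.
d = −(3/4) ln(1 − 4p/3) = −0.75 ln(1 − 0.714285) = −0.75 ln(0.285715)
  = −0.75 × (-1.252760) = 0.939570 substitutions/site.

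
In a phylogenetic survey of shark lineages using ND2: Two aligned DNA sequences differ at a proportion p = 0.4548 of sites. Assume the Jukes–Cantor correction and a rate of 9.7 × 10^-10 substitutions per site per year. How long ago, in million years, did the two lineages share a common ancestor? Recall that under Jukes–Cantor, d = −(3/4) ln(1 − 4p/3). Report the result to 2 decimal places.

d = −(3/4) ln(1 − 4p/3) = −0.75 ln(1 − 0.6064) = −0.75 ln(0.3936)
  = −0.75 × (-0.932420) = 0.699315 substitutions/site.
Under a molecular clock d = 2μt, so t = d/(2μ) = 0.699315 / (2 × 9.7 × 10^-10) = 360.47 million years.

360.47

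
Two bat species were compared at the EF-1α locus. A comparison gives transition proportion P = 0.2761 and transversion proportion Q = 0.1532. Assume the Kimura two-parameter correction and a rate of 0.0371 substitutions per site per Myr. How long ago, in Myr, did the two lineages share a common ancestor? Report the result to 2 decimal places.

9.47

Under the Kimura two-parameter model, d = −½ ln(1 − 2P − Q) − ¼ ln(1 − 2Q).
1 − 2P − Q = 0.2946, giving −½ ln(0.2946) = 0.611068.
1 − 2Q = 0.6936, giving −¼ ln(0.6936) = 0.091465.
d = 0.611068 + 0.091465 = 0.702533.
Under a molecular clock d = 2μt, so t = d/(2μ) = 0.702533 / (2 × 0.0371) = 9.47 Myr.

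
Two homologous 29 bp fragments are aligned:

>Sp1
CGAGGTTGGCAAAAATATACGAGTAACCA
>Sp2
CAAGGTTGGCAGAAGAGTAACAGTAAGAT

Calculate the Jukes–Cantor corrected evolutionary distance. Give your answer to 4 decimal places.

The sequences differ at 10 of 29 sites (2, 12, 15, 16, 17, 20, 21, 27, 28, 29), so p = 10/29 ≈ 0.344828.
d = −(3/4) ln(1 − 4p/3) = −0.75 ln(1 − 0.459771) = −0.75 ln(0.540229)
  = −0.75 × (-0.615762) = 0.461822 substitutions/site.

0.4618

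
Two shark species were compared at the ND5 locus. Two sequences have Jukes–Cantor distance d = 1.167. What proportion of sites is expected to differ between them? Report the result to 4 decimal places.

p = (3/4)(1 − e^(−4d/3)) = 0.75 × (1 − e^(-1.556)) = 0.75 × (1 − 0.210978) = 0.591767.

0.5918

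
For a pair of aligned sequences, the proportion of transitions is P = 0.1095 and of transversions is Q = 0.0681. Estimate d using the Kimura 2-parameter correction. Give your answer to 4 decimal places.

0.2058

Under the Kimura two-parameter model, d = −½ ln(1 − 2P − Q) − ¼ ln(1 − 2Q).
1 − 2P − Q = 0.7129, giving −½ ln(0.7129) = 0.169207.
1 − 2Q = 0.8638, giving −¼ ln(0.8638) = 0.036604.
d = 0.169207 + 0.036604 = 0.205811.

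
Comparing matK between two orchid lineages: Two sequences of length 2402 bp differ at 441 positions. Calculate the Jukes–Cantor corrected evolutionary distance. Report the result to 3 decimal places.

p = 441/2402 ≈ 0.183597.
d = −(3/4) ln(1 − 4p/3) = −0.75 ln(1 − 0.244796) = −0.75 ln(0.755204)
  = −0.75 × (-0.280767) = 0.210575 substitutions/site.

0.211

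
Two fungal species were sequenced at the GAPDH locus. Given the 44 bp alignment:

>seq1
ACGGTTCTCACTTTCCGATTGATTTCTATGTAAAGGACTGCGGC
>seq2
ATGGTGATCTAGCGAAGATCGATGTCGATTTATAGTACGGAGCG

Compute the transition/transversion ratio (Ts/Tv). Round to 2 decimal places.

0.18

Transitions are A↔G and C↔T; transversions are all other mismatches.
Transitions: 3. Transversions: 17.
R = 3/17 = 0.176470… ≈ 0.18 (to 2 d.p.).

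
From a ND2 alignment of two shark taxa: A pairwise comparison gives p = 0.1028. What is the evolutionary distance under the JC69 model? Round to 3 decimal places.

d = −(3/4) ln(1 − 4p/3) = −0.75 ln(1 − 0.137067) = −0.75 ln(0.862933)
  = −0.75 × (-0.147418) = 0.110564 substitutions/site.

0.111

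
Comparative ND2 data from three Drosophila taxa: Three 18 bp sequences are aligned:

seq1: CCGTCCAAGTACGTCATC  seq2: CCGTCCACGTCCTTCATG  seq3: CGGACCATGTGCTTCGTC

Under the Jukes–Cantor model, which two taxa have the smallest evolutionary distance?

seq1 and seq2

seq1–seq2: 4/18 differ, p = 0.222, d = 0.264.
seq1–seq3: 6/18 differ, p = 0.333, d = 0.441.
seq2–seq3: 6/18 differ, p = 0.333, d = 0.441.
The smallest distance is between seq1 and seq2.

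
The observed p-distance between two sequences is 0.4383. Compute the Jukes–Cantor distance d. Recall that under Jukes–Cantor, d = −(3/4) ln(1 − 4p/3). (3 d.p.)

d = −(3/4) ln(1 − 4p/3) = −0.75 ln(1 − 0.5844) = −0.75 ln(0.4156)
  = −0.75 × (-0.878032) = 0.658524 substitutions/site.

0.659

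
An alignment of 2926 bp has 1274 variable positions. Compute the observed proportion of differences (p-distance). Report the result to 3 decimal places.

0.435

p = 1274/2926 = 0.435406… ≈ 0.435 (to 3 d.p.).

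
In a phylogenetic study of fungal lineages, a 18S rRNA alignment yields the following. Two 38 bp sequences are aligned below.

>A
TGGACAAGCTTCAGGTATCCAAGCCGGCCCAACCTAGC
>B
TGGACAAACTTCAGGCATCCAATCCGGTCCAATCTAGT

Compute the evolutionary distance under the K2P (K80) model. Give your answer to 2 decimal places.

Of 38 sites, 5 differences are transitions and 1 are transversions, so P = 5/38 ≈ 0.131579 and Q = 1/38 ≈ 0.026316.
Under the Kimura two-parameter model, d = −½ ln(1 − 2P − Q) − ¼ ln(1 − 2Q).
1 − 2P − Q = 0.710526, giving −½ ln(0.710526) = 0.170875.
1 − 2Q = 0.947368, giving −¼ ln(0.947368) = 0.013517.
d = 0.170875 + 0.013517 = 0.184392.

0.18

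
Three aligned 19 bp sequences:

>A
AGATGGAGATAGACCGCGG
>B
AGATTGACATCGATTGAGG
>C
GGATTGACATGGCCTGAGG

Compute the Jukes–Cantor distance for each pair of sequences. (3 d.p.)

A–B: 6/19 sites differ → p ≈ 0.315789, d = −0.75 ln(1 − 0.421052) = 0.409907 ≈ 0.410.
A–C: 7/19 sites differ → p ≈ 0.368421, d = −0.75 ln(1 − 0.491228) = 0.506816 ≈ 0.507.
B–C: 4/19 sites differ → p ≈ 0.210526, d = −0.75 ln(1 − 0.280701) = 0.247109 ≈ 0.247.

d(A,B) = 0.410, d(A,C) = 0.507, d(B,C) = 0.247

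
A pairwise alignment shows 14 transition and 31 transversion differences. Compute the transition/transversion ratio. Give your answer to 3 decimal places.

R = 14/31 = 0.451612… ≈ 0.452 (to 3 d.p.).

0.452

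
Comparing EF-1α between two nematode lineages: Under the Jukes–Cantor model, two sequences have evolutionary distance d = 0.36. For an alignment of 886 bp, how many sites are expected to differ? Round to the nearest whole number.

Invert JC69: p = (3/4)(1 − e^(−4d/3)) = 0.75 × (1 − e^(-0.48)) = 0.75 × (1 − 0.618783) = 0.285913.
Expected differing sites = pL ≈ 0.285913 × 886 = 253.318918 ≈ 253.

253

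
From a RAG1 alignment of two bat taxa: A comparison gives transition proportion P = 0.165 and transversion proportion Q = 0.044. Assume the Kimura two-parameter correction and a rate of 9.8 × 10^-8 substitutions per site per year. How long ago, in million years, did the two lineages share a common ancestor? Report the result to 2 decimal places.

1.31

Under the Kimura two-parameter model, d = −½ ln(1 − 2P − Q) − ¼ ln(1 − 2Q).
1 − 2P − Q = 0.626, giving −½ ln(0.626) = 0.234202.
1 − 2Q = 0.912, giving −¼ ln(0.912) = 0.023029.
d = 0.234202 + 0.023029 = 0.257231.
Under a molecular clock d = 2μt, so t = d/(2μ) = 0.257231 / (2 × 9.8 × 10^-8) = 1.31 million years.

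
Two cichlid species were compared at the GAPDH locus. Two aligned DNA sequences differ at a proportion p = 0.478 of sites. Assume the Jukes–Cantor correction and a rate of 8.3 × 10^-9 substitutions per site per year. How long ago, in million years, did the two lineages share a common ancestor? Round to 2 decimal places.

d = −(3/4) ln(1 − 4p/3) = −0.75 ln(1 − 0.637333) = −0.75 ln(0.362667)
  = −0.75 × (-1.014270) = 0.760703 substitutions/site.
Under a molecular clock d = 2μt, so t = d/(2μ) = 0.760703 / (2 × 8.3 × 10^-9) = 45.83 million years.

45.83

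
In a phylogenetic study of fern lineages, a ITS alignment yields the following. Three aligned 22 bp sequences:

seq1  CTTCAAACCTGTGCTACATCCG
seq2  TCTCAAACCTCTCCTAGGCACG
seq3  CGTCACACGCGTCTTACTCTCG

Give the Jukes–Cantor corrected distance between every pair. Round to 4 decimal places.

d(seq1,seq2) = 0.4975, d(seq1,seq3) = 0.5913, d(seq2,seq3) = 0.6987

seq1–seq2: 8/22 sites differ → p ≈ 0.363636, d = −0.75 ln(1 − 0.484848) = 0.497470 ≈ 0.4975.
seq1–seq3: 9/22 sites differ → p ≈ 0.409091, d = −0.75 ln(1 − 0.545455) = 0.591344 ≈ 0.5913.
seq2–seq3: 10/22 sites differ → p ≈ 0.454545, d = −0.75 ln(1 − 0.60606) = 0.698667 ≈ 0.6987.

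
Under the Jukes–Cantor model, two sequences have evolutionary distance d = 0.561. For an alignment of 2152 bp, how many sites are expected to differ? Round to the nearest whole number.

Invert JC69: p = (3/4)(1 − e^(−4d/3)) = 0.75 × (1 − e^(-0.748)) = 0.75 × (1 − 0.473312) = 0.395016.
Expected differing sites = pL ≈ 0.395016 × 2152 = 850.074432 ≈ 850.

850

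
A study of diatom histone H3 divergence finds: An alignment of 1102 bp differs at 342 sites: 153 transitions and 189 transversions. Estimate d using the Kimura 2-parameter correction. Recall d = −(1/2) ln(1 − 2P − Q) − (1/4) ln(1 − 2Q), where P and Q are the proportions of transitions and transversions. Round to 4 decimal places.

P = 153/1102 ≈ 0.138838 and Q = 189/1102 ≈ 0.171506.
Under the Kimura two-parameter model, d = −½ ln(1 − 2P − Q) − ¼ ln(1 − 2Q).
1 − 2P − Q = 0.550818, giving −½ ln(0.550818) = 0.298175.
1 − 2Q = 0.656988, giving −¼ ln(0.656988) = 0.105022.
d = 0.298175 + 0.105022 = 0.403197.

0.4032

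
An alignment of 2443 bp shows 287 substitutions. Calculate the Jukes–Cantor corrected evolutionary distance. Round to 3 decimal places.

0.128

p = 287/2443 ≈ 0.117479.
d = −(3/4) ln(1 − 4p/3) = −0.75 ln(1 − 0.156639) = −0.75 ln(0.843361)
  = −0.75 × (-0.170360) = 0.127770 substitutions/site.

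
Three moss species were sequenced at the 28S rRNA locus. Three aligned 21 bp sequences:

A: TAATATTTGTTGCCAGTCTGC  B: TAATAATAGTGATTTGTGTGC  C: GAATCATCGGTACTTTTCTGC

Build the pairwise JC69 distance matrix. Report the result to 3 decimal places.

A–B: 8/21 sites differ → p ≈ 0.380952, d = −0.75 ln(1 − 0.507936) = 0.531860 ≈ 0.532.
A–C: 9/21 sites differ → p ≈ 0.428571, d = −0.75 ln(1 − 0.571428) = 0.635472 ≈ 0.635.
B–C: 8/21 sites differ → p ≈ 0.380952, d = −0.75 ln(1 − 0.507936) = 0.531860 ≈ 0.532.

d(A,B) = 0.532, d(A,C) = 0.635, d(B,C) = 0.532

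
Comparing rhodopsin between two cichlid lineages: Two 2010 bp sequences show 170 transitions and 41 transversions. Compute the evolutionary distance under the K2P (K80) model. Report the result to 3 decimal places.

0.115

P = 170/2010 ≈ 0.084577 and Q = 41/2010 ≈ 0.020398.
Under the Kimura two-parameter model, d = −½ ln(1 − 2P − Q) − ¼ ln(1 − 2Q).
1 − 2P − Q = 0.810448, giving −½ ln(0.810448) = 0.105084.
1 − 2Q = 0.959204, giving −¼ ln(0.959204) = 0.010413.
d = 0.105084 + 0.010413 = 0.115497.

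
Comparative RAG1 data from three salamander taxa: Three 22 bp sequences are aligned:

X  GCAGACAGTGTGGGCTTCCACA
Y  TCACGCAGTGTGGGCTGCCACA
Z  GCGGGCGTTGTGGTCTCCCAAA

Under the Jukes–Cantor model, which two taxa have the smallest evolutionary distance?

X–Y: 4/22 differ, p = 0.182, d = 0.208.
X–Z: 7/22 differ, p = 0.318, d = 0.414.
Y–Z: 8/22 differ, p = 0.364, d = 0.497.
The smallest distance is between X and Y.

X and Y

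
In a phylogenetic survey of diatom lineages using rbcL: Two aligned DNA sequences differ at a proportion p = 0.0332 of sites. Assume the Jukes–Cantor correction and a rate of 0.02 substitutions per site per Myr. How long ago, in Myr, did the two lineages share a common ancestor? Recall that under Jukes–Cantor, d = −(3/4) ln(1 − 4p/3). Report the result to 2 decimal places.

0.85

d = −(3/4) ln(1 − 4p/3) = −0.75 ln(1 − 0.044267) = −0.75 ln(0.955733)
  = −0.75 × (-0.045277) = 0.033958 substitutions/site.
Under a molecular clock d = 2μt, so t = d/(2μ) = 0.033958 / (2 × 0.02) = 0.85 Myr.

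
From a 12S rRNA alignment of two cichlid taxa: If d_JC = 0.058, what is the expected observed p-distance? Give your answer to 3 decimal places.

0.056

p = (3/4)(1 − e^(−4d/3)) = 0.75 × (1 − e^(-0.077333)) = 0.75 × (1 − 0.925582) = 0.055814.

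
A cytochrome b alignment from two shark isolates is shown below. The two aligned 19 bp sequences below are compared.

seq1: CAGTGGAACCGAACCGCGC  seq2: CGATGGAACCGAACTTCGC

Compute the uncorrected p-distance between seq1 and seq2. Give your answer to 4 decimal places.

0.2105

The sequences differ at 4 of 19 positions (sites 2, 3, 15, 16).
p = 4/19 = 0.210526… ≈ 0.2105 (to 4 d.p.).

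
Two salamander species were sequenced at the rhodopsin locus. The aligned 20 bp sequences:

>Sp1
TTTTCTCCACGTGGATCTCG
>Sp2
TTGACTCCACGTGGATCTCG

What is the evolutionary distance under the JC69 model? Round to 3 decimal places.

0.107

The sequences differ at 2 of 20 sites (3, 4), so p = 2/20 = 0.1.
d = −(3/4) ln(1 − 4p/3) = −0.75 ln(1 − 0.133333) = −0.75 ln(0.866667)
  = −0.75 × (-0.143100) = 0.107325 substitutions/site.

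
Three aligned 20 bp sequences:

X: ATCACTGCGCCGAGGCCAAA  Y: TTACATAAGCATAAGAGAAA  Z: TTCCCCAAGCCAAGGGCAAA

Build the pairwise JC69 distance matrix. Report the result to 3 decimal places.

d(X,Y) = 0.991, d(X,Z) = 0.471, d(Y,Z) = 0.572

X–Y: 11/20 sites differ → p = 0.55, d = −0.75 ln(1 − 0.733333) = 0.991316 ≈ 0.991.
X–Z: 7/20 sites differ → p = 0.35, d = −0.75 ln(1 − 0.466667) = 0.471457 ≈ 0.471.
Y–Z: 8/20 sites differ → p = 0.4, d = −0.75 ln(1 − 0.533333) = 0.571605 ≈ 0.572.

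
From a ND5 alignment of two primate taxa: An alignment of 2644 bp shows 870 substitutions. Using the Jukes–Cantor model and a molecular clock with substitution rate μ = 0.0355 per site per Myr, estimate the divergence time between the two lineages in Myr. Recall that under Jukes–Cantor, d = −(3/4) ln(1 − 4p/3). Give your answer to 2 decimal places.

6.10

p = 870/2644 ≈ 0.329047.
d = −(3/4) ln(1 − 4p/3) = −0.75 ln(1 − 0.438729) = −0.75 ln(0.561271)
  = −0.75 × (-0.577551) = 0.433163 substitutions/site.
Under a molecular clock d = 2μt, so t = d/(2μ) = 0.433163 / (2 × 0.0355) = 6.10 Myr.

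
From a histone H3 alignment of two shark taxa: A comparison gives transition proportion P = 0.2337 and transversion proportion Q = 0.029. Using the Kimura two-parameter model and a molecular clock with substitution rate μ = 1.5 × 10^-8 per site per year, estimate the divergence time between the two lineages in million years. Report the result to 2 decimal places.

11.93

Under the Kimura two-parameter model, d = −½ ln(1 − 2P − Q) − ¼ ln(1 − 2Q).
1 − 2P − Q = 0.5036, giving −½ ln(0.5036) = 0.342986.
1 − 2Q = 0.942, giving −¼ ln(0.942) = 0.014938.
d = 0.342986 + 0.014938 = 0.357924.
Under a molecular clock d = 2μt, so t = d/(2μ) = 0.357924 / (2 × 1.5 × 10^-8) = 11.93 million years.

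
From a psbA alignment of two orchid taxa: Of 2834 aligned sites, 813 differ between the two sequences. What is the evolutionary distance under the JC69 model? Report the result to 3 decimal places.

0.362

p = 813/2834 ≈ 0.286874.
d = −(3/4) ln(1 − 4p/3) = −0.75 ln(1 − 0.382499) = −0.75 ln(0.617501)
  = −0.75 × (-0.482075) = 0.361556 substitutions/site.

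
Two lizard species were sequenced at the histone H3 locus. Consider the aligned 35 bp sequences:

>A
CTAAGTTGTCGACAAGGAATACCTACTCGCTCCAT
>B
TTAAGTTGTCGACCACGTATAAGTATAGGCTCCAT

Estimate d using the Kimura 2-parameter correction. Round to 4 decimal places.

0.3164

Of 35 sites, 2 differences are transitions and 7 are transversions, so P = 2/35 ≈ 0.057143 and Q = 7/35 = 0.2.
Under the Kimura two-parameter model, d = −½ ln(1 − 2P − Q) − ¼ ln(1 − 2Q).
1 − 2P − Q = 0.685714, giving −½ ln(0.685714) = 0.188647.
1 − 2Q = 0.6, giving −¼ ln(0.6) = 0.127706.
d = 0.188647 + 0.127706 = 0.316353.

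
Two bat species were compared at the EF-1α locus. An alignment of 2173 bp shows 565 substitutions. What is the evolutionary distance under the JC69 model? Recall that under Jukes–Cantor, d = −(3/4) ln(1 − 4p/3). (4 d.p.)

p = 565/2173 ≈ 0.260009.
d = −(3/4) ln(1 − 4p/3) = −0.75 ln(1 − 0.346679) = −0.75 ln(0.653321)
  = −0.75 × (-0.425687) = 0.319265 substitutions/site.

0.3193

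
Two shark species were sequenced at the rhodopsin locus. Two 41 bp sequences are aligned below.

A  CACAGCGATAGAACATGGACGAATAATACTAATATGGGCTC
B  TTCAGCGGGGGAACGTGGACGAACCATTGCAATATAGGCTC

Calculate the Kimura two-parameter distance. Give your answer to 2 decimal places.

Of 41 sites, 7 differences are transitions and 5 are transversions, so P = 7/41 ≈ 0.170732 and Q = 5/41 ≈ 0.121951.
Under the Kimura two-parameter model, d = −½ ln(1 − 2P − Q) − ¼ ln(1 − 2Q).
1 − 2P − Q = 0.536585, giving −½ ln(0.536585) = 0.311265.
1 − 2Q = 0.756098, giving −¼ ln(0.756098) = 0.069896.
d = 0.311265 + 0.069896 = 0.381161.

0.38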